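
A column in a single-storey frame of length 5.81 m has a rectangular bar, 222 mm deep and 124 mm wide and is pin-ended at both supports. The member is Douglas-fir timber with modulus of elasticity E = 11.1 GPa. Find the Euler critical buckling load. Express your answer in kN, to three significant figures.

Buckling occurs about the weak axis: I_min = h·b³/12 with b = 124 mm (the shorter side).
I_min = 222×124³/12 = 3.527×10^7 mm⁴
I = 3.527×10^7 mm⁴ = 3.527×10^-5 m⁴
Effective length L_e = K·L = 1 × 5.81 = 5.810 m
P_cr = π²EI / L_e² = π² × 11.1×10⁹ × 3.527×10^-5 / 5.810² = 1.145×10^5 N

P_cr ≈ 114 kN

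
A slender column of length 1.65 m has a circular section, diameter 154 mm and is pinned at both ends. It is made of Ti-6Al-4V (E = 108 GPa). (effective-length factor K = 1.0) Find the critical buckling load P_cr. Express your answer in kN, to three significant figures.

I = πd⁴/64 = π×154⁴/64 = 2.761×10^7 mm⁴
I = 2.761×10^7 mm⁴ = 2.761×10^-5 m⁴
Effective length L_e = K·L = 1 × 1.65 = 1.650 m
P_cr = π²EI / L_e² = π² × 108×10⁹ × 2.761×10^-5 / 1.650² = 1.081×10^7 N

P_cr ≈ 10800 kN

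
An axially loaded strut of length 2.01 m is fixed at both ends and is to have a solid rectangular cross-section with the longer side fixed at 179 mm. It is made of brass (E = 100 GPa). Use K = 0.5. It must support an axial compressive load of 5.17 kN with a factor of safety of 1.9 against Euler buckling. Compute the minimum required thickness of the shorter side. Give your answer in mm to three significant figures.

b ≈ 8.77 mm

Required P_cr = n·P = 1.9 × 5.17 = 9.823 kN
L_e = K·L = 0.5 × 2.01 = 1.005 m
Required I = P_cr·L_e²/(π²E) = 9.823×10^3 × 1.005² / (π² × 1.00×10^11) = 1.005×10^-8 m⁴
I_req = 1.005×10^4 mm⁴
Rectangle, weak axis: I_min = h·b³/12 with h = 179 mm fixed  ⇒  b = (12I/h)^(1/3) = 8.77 mm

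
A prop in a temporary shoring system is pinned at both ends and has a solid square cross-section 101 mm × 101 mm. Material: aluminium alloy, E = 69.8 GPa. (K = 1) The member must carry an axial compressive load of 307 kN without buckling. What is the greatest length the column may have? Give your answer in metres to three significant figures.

I = a⁴/12 = 101⁴/12 = 8.672×10^6 mm⁴
I = 8.672×10^-6 m⁴
At the buckling limit P_cr = P = 3.070×10^5 N
From P_cr = π²EI/(K·L)²:  L = (1/K)·√(π²EI/P_cr) = (1/1)·√(π²×6.98×10^10×8.672×10^-6/3.070×10^5)
L = 4.41 m

L_max ≈ 4.41 m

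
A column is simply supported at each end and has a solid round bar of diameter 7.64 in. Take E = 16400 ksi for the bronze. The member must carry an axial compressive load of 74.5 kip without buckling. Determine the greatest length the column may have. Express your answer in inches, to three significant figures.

L_max ≈ 603 in

I = πd⁴/64 = π×7.64⁴/64 = 167.2 in⁴
At the buckling limit P_cr = P = 7.450×10^4 lb
From P_cr = π²EI/(K·L)²:  L = (1/K)·√(π²EI/P_cr) = (1/1)·√(π²×1.64×10^7×167.2/7.450×10^4)
L = 603 in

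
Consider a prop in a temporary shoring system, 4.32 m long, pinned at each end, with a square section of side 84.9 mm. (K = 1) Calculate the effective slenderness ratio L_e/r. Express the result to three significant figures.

For a square r = a/√12 = 84.9/√12 = 24.51 mm
L_e = K·L = 1 × 4.32 m = 4.320 m = 4320.0 mm
λ = L_e / r_min = 4320.0 / 24.51 = 176

λ ≈ 176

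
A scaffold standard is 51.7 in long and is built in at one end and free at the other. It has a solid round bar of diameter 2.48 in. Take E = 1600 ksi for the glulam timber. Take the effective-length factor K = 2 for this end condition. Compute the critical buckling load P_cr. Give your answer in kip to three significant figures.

I = πd⁴/64 = π×2.48⁴/64 = 1.857 in⁴
Effective length L_e = K·L = 2 × 51.7 = 103.4 in
P_cr = π²EI / L_e² = π² × 1600×10³ × 1.857 / 103.4² = 2.743×10^3 lb

P_cr ≈ 2.74 kip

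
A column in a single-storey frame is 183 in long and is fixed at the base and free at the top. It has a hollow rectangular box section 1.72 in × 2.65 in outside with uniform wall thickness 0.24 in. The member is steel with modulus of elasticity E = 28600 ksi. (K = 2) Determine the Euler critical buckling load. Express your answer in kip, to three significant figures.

Inner dimensions: h_i = 2.65 − 2×0.24 = 2.170 in, b_i = 1.72 − 2×0.24 = 1.240 in
Weak-axis I_min = (h_o·b_o³ − h_i·b_i³)/12 with b_o = 1.72, b_i = 1.240 in (shorter outer/inner sides).
I_min = (2.65×1.72³ − 2.170×1.240³)/12 = 0.7789 in⁴
Effective length L_e = K·L = 2 × 183 = 366.0 in
P_cr = π²EI / L_e² = π² × 28600×10³ × 0.7789 / 366.0² = 1.641×10^3 lb

P_cr ≈ 1.64 kip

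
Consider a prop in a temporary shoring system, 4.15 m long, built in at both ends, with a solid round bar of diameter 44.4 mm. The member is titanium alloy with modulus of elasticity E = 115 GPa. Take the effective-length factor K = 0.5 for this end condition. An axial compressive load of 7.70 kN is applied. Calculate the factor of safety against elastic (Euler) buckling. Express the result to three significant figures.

I = πd⁴/64 = π×44.4⁴/64 = 1.908×10^5 mm⁴
I = 1.908×10^5 mm⁴ = 1.908×10^-7 m⁴
Effective length L_e = K·L = 0.5 × 4.15 = 2.075 m
P_cr = π²EI / L_e² = π² × 115×10⁹ × 1.908×10^-7 / 2.075² = 5.029×10^4 N
Factor of safety n = P_cr / P = 50.288 / 7.70 = 6.53

n ≈ 6.53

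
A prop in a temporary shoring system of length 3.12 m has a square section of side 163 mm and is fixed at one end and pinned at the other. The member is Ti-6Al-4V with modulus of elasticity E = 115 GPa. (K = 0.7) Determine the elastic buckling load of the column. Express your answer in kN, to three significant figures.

P_cr ≈ 14000 kN

I = a⁴/12 = 163⁴/12 = 5.883×10^7 mm⁴
I = 5.883×10^7 mm⁴ = 5.883×10^-5 m⁴
Effective length L_e = K·L = 0.7 × 3.12 = 2.184 m
P_cr = π²EI / L_e² = π² × 115×10⁹ × 5.883×10^-5 / 2.184² = 1.400×10^7 N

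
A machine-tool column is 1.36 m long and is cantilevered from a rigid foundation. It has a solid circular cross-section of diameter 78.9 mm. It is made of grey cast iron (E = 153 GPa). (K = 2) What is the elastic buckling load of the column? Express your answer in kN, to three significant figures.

I = πd⁴/64 = π×78.9⁴/64 = 1.902×10^6 mm⁴
I = 1.902×10^6 mm⁴ = 1.902×10^-6 m⁴
Effective length L_e = K·L = 2 × 1.36 = 2.720 m
P_cr = π²EI / L_e² = π² × 153×10⁹ × 1.902×10^-6 / 2.720² = 3.883×10^5 N

P_cr ≈ 388 kN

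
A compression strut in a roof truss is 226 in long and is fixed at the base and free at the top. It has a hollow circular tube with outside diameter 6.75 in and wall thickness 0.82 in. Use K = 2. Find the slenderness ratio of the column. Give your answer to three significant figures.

λ ≈ 214

Inner diameter d_i = 6.75 − 2×0.82 = 5.110 in
I = π(d_o⁴ − d_i⁴)/64 = π(6.75⁴ − 5.110⁴)/64 = 68.43 in⁴
A = 15.28 in²;  r_min = √(I/A) = √(68.43/15.28) = 2.117 in
L_e = K·L = 2 × 226 = 452.0 in
λ = L_e / r_min = 452.00 / 2.117 = 214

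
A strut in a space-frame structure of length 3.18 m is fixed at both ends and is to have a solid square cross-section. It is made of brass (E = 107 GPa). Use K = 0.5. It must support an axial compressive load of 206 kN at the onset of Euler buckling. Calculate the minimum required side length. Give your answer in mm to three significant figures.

a ≈ 49.3 mm

L_e = K·L = 0.5 × 3.18 = 1.590 m
Required I = P_cr·L_e²/(π²E) = 2.060×10^5 × 1.590² / (π² × 1.07×10^11) = 4.931×10^-7 m⁴
I_req = 4.931×10^5 mm⁴
Solid square: I = a⁴/12  ⇒  a = (12I)^(1/4) = (12×4.931×10^5)^(1/4) = 49.3 mm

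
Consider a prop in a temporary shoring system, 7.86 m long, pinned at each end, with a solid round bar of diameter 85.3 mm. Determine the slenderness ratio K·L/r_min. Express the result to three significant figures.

λ ≈ 369

I = πd⁴/64 = π×85.3⁴/64 = 2.599×10^6 mm⁴
A = 5.715×10^3 mm²;  r_min = √(I/A) = √(2.599×10^6/5.715×10^3) = 21.32 mm
L_e = K·L = 1 × 7.86 m = 7.860 m = 7860.0 mm
λ = L_e / r_min = 7860.0 / 21.32 = 369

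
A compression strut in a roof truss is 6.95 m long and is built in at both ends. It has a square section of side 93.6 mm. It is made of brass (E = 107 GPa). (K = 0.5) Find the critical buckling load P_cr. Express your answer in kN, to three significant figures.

I = a⁴/12 = 93.6⁴/12 = 6.396×10^6 mm⁴
I = 6.396×10^6 mm⁴ = 6.396×10^-6 m⁴
Effective length L_e = K·L = 0.5 × 6.95 = 3.475 m
P_cr = π²EI / L_e² = π² × 107×10⁹ × 6.396×10^-6 / 3.475² = 5.594×10^5 N

P_cr ≈ 559 kN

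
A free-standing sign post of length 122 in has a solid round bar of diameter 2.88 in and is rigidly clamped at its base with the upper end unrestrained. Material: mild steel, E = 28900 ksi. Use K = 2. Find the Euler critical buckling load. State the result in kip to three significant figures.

I = πd⁴/64 = π×2.88⁴/64 = 3.377 in⁴
Effective length L_e = K·L = 2 × 122 = 244.0 in
P_cr = π²EI / L_e² = π² × 28900×10³ × 3.377 / 244.0² = 1.618×10^4 lb

P_cr ≈ 16.2 kip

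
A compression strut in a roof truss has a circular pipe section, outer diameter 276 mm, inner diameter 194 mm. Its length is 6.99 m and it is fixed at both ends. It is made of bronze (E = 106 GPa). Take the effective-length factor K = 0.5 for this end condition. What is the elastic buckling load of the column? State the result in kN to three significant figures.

d_o = 276 mm, d_i = 194 mm
I = π(d_o⁴ − d_i⁴)/64 = π(276⁴ − 194.0⁴)/64 = 2.153×10^8 mm⁴
I = 2.153×10^8 mm⁴ = 2.153×10^-4 m⁴
Effective length L_e = K·L = 0.5 × 6.99 = 3.495 m
P_cr = π²EI / L_e² = π² × 106×10⁹ × 2.153×10^-4 / 3.495² = 1.844×10^7 N

P_cr ≈ 18400 kN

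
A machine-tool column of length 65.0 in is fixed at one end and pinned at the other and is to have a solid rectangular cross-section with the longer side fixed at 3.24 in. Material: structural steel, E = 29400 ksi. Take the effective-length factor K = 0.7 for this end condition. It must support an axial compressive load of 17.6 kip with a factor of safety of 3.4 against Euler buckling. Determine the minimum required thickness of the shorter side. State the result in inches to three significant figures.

b ≈ 1.17 in

Required P_cr = n·P = 3.4 × 17.6 = 59.84 kip
L_e = K·L = 0.7 × 65.0 = 45.50 in
Required I = P_cr·L_e²/(π²E) = 5.984×10^4 × 45.50² / (π² × 2.94×10^7) = 0.4269 in⁴
Rectangle, weak axis: I_min = h·b³/12 with h = 3.24 in fixed  ⇒  b = (12I/h)^(1/3) = 1.17 in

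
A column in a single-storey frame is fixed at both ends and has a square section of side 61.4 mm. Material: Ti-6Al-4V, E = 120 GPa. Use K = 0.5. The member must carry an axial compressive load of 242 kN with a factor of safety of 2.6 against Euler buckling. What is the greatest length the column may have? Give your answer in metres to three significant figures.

I = a⁴/12 = 61.4⁴/12 = 1.184×10^6 mm⁴
I = 1.184×10^-6 m⁴
Required critical load P_cr = n·P = 2.6 × 242 = 629.2 kN = 6.292×10^5 N
From P_cr = π²EI/(K·L)²:  L = (1/K)·√(π²EI/P_cr) = (1/0.5)·√(π²×1.20×10^11×1.184×10^-6/6.292×10^5)
L = 2.99 m

L_max ≈ 2.99 m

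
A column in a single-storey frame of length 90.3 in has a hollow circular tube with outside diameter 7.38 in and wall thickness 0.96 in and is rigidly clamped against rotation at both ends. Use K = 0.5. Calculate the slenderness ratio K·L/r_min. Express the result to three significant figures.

λ ≈ 19.7

Inner diameter d_i = 7.38 − 2×0.96 = 5.460 in
I = π(d_o⁴ − d_i⁴)/64 = π(7.38⁴ − 5.460⁴)/64 = 102.0 in⁴
A = 19.36 in²;  r_min = √(I/A) = √(102.0/19.36) = 2.295 in
L_e = K·L = 0.5 × 90.3 = 45.15 in
λ = L_e / r_min = 45.150 / 2.295 = 19.7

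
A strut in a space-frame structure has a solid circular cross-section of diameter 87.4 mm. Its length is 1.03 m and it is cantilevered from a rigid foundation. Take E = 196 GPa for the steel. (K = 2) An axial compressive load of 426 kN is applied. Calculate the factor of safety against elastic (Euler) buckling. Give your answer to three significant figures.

n ≈ 3.06

I = πd⁴/64 = π×87.4⁴/64 = 2.864×10^6 mm⁴
I = 2.864×10^6 mm⁴ = 2.864×10^-6 m⁴
Effective length L_e = K·L = 2 × 1.03 = 2.060 m
P_cr = π²EI / L_e² = π² × 196×10⁹ × 2.864×10^-6 / 2.060² = 1.306×10^6 N
Factor of safety n = P_cr / P = 1305.7 / 426 = 3.06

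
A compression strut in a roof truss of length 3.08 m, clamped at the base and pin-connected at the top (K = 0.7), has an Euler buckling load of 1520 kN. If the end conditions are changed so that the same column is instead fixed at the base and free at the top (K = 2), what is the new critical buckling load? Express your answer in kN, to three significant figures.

P_cr ∝ 1/K², so P_cr,new = P_cr,old × (K_old/K_new)² = 1520 × (0.7/2)²
= 1520 × 0.1225 = 186 kN

P_cr ≈ 186 kN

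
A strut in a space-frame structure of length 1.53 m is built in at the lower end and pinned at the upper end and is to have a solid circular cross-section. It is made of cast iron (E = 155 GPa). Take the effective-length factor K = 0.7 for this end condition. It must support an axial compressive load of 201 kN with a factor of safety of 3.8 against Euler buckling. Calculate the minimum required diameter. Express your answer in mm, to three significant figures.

d ≈ 58.4 mm

Required P_cr = n·P = 3.8 × 201 = 763.8 kN
L_e = K·L = 0.7 × 1.53 = 1.071 m
Required I = P_cr·L_e²/(π²E) = 7.638×10^5 × 1.071² / (π² × 1.55×10^11) = 5.727×10^-7 m⁴
I_req = 5.727×10^5 mm⁴
Solid circle: I = πd⁴/64  ⇒  d = (64I/π)^(1/4) = (64×5.727×10^5/π)^(1/4) = 58.4 mm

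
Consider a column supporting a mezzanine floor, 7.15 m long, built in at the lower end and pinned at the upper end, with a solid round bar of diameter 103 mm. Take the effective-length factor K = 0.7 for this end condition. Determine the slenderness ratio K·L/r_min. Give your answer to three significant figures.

λ ≈ 194

For a solid circle r = d/4 = 103/4 = 25.75 mm
L_e = K·L = 0.7 × 7.15 m = 5.005 m = 5005.0 mm
λ = L_e / r_min = 5005.0 / 25.75 = 194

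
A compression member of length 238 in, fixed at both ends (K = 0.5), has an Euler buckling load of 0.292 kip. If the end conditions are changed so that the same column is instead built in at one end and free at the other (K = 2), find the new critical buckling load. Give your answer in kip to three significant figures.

P_cr ∝ 1/K², so P_cr,new = P_cr,old × (K_old/K_new)² = 0.292 × (0.5/2)²
= 0.292 × 0.06250 = 0.0182 kip

P_cr ≈ 0.0182 kip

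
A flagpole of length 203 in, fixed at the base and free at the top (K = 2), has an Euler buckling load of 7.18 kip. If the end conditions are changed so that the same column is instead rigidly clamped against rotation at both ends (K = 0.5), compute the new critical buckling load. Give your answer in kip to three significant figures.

P_cr ≈ 115 kip

P_cr ∝ 1/K², so P_cr,new = P_cr,old × (K_old/K_new)² = 7.18 × (2/0.5)²
= 7.18 × 16.00 = 115 kip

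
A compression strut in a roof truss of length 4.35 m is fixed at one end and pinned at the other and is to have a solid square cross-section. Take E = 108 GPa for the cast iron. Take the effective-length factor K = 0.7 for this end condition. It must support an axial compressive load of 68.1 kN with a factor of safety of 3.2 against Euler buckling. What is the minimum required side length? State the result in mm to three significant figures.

Required P_cr = n·P = 3.2 × 68.1 = 217.9 kN
L_e = K·L = 0.7 × 4.35 = 3.045 m
Required I = P_cr·L_e²/(π²E) = 2.179×10^5 × 3.045² / (π² × 1.08×10^11) = 1.896×10^-6 m⁴
I_req = 1.896×10^6 mm⁴
Solid square: I = a⁴/12  ⇒  a = (12I)^(1/4) = (12×1.896×10^6)^(1/4) = 69.1 mm

a ≈ 69.1 mm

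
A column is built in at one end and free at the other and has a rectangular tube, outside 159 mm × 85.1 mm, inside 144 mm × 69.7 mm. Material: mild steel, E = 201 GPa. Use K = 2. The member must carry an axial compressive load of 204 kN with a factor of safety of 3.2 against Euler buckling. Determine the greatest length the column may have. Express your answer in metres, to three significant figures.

Weak-axis I_min = (h_o·b_o³ − h_i·b_i³)/12 with b_o = 85.1, b_i = 69.70 mm (shorter outer/inner sides).
I_min = (159×85.1³ − 144.0×69.70³)/12 = 4.103×10^6 mm⁴
I = 4.103×10^-6 m⁴
Required critical load P_cr = n·P = 3.2 × 204 = 652.8 kN = 6.528×10^5 N
From P_cr = π²EI/(K·L)²:  L = (1/K)·√(π²EI/P_cr) = (1/2)·√(π²×2.01×10^11×4.103×10^-6/6.528×10^5)
L = 1.77 m

L_max ≈ 1.77 m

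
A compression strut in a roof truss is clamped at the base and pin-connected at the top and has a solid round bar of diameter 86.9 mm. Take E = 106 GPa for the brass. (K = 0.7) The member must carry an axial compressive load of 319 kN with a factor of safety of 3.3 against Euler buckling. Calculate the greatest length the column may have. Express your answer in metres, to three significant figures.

I = πd⁴/64 = π×86.9⁴/64 = 2.799×10^6 mm⁴
I = 2.799×10^-6 m⁴
Required critical load P_cr = n·P = 3.3 × 319 = 1053 kN = 1.053×10^6 N
From P_cr = π²EI/(K·L)²:  L = (1/K)·√(π²EI/P_cr) = (1/0.7)·√(π²×1.06×10^11×2.799×10^-6/1.053×10^6)
L = 2.38 m

L_max ≈ 2.38 m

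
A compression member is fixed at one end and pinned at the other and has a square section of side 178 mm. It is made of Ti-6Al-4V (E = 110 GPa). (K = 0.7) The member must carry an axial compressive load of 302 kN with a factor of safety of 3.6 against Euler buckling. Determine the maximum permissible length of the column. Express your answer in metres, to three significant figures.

L_max ≈ 13.1 m

I = a⁴/12 = 178⁴/12 = 8.366×10^7 mm⁴
I = 8.366×10^-5 m⁴
Required critical load P_cr = n·P = 3.6 × 302 = 1087 kN = 1.087×10^6 N
From P_cr = π²EI/(K·L)²:  L = (1/K)·√(π²EI/P_cr) = (1/0.7)·√(π²×1.10×10^11×8.366×10^-5/1.087×10^6)
L = 13.1 m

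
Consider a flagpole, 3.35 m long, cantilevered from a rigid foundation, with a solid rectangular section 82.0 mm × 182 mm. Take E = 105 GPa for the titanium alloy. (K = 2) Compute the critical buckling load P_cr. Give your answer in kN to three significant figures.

Buckling occurs about the weak axis: I_min = h·b³/12 with b = 82.0 mm (the shorter side).
I_min = 182×82.0³/12 = 8.362×10^6 mm⁴
I = 8.362×10^6 mm⁴ = 8.362×10^-6 m⁴
Effective length L_e = K·L = 2 × 3.35 = 6.700 m
P_cr = π²EI / L_e² = π² × 105×10⁹ × 8.362×10^-6 / 6.700² = 1.931×10^5 N

P_cr ≈ 193 kN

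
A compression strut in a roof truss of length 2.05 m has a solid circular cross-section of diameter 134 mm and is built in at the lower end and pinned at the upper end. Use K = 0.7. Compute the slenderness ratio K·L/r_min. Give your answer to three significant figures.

For a solid circle r = d/4 = 134/4 = 33.50 mm
L_e = K·L = 0.7 × 2.05 m = 1.435 m = 1435.0 mm
λ = L_e / r_min = 1435.0 / 33.50 = 42.8

λ ≈ 42.8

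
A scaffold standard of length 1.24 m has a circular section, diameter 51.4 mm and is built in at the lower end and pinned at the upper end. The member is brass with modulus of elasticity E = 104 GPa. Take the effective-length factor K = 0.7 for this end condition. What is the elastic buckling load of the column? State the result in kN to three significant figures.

P_cr ≈ 467 kN

I = πd⁴/64 = π×51.4⁴/64 = 3.426×10^5 mm⁴
I = 3.426×10^5 mm⁴ = 3.426×10^-7 m⁴
Effective length L_e = K·L = 0.7 × 1.24 = 0.8680 m
P_cr = π²EI / L_e² = π² × 104×10⁹ × 3.426×10^-7 / 0.8680² = 4.668×10^5 N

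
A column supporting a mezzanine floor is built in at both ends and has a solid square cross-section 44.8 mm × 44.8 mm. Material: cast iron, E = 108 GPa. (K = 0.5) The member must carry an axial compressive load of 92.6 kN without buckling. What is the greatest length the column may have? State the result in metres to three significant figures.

I = a⁴/12 = 44.8⁴/12 = 3.357×10^5 mm⁴
I = 3.357×10^-7 m⁴
At the buckling limit P_cr = P = 9.260×10^4 N
From P_cr = π²EI/(K·L)²:  L = (1/K)·√(π²EI/P_cr) = (1/0.5)·√(π²×1.08×10^11×3.357×10^-7/9.260×10^4)
L = 3.93 m

L_max ≈ 3.93 m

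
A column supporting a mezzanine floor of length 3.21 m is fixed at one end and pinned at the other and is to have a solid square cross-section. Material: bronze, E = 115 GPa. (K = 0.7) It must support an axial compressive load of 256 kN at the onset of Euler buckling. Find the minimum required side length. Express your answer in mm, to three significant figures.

L_e = K·L = 0.7 × 3.21 = 2.247 m
Required I = P_cr·L_e²/(π²E) = 2.560×10^5 × 2.247² / (π² × 1.15×10^11) = 1.139×10^-6 m⁴
I_req = 1.139×10^6 mm⁴
Solid square: I = a⁴/12  ⇒  a = (12I)^(1/4) = (12×1.139×10^6)^(1/4) = 60.8 mm

a ≈ 60.8 mm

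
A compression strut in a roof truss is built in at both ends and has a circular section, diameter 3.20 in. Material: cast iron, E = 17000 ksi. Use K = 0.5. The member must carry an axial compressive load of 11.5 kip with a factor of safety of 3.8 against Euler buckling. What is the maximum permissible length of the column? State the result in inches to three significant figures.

I = πd⁴/64 = π×3.20⁴/64 = 5.147 in⁴
Required critical load P_cr = n·P = 3.8 × 11.5 = 43.70 kip = 4.370×10^4 lb
From P_cr = π²EI/(K·L)²:  L = (1/K)·√(π²EI/P_cr) = (1/0.5)·√(π²×1.70×10^7×5.147/4.370×10^4)
L = 281 in

L_max ≈ 281 in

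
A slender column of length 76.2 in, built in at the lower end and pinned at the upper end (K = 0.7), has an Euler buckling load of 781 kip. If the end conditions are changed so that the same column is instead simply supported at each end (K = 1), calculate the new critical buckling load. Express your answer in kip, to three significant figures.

P_cr ∝ 1/K², so P_cr,new = P_cr,old × (K_old/K_new)² = 781 × (0.7/1)²
= 781 × 0.4900 = 383 kip

P_cr ≈ 383 kip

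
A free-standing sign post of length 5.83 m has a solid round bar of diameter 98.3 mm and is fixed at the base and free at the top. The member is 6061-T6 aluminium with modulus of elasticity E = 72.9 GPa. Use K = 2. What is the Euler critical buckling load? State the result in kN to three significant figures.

P_cr ≈ 24.3 kN

I = πd⁴/64 = π×98.3⁴/64 = 4.583×10^6 mm⁴
I = 4.583×10^6 mm⁴ = 4.583×10^-6 m⁴
Effective length L_e = K·L = 2 × 5.83 = 11.66 m
P_cr = π²EI / L_e² = π² × 72.9×10⁹ × 4.583×10^-6 / 11.66² = 2.426×10^4 N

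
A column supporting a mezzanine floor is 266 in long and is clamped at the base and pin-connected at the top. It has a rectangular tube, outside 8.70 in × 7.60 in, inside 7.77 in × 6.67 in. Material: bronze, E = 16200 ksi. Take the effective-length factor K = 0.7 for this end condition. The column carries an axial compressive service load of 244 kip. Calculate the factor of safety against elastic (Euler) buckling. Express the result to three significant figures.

n ≈ 2.38

Weak-axis I_min = (h_o·b_o³ − h_i·b_i³)/12 with b_o = 7.60, b_i = 6.670 in (shorter outer/inner sides).
I_min = (8.70×7.60³ − 7.770×6.670³)/12 = 126.1 in⁴
Effective length L_e = K·L = 0.7 × 266 = 186.2 in
P_cr = π²EI / L_e² = π² × 16200×10³ × 126.1 / 186.2² = 5.816×10^5 lb
Factor of safety n = P_cr / P = 581.61 / 244 = 2.38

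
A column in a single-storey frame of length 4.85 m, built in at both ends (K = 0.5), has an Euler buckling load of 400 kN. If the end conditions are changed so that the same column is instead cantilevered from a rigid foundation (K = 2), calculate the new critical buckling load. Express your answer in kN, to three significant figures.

P_cr ∝ 1/K², so P_cr,new = P_cr,old × (K_old/K_new)² = 400 × (0.5/2)²
= 400 × 0.06250 = 25.0 kN

P_cr ≈ 25.0 kN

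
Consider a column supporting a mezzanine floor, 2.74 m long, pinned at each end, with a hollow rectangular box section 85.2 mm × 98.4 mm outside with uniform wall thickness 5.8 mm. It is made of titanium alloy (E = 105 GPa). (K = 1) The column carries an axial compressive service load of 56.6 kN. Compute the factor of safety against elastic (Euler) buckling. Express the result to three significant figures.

Inner dimensions: h_i = 98.4 − 2×5.8 = 86.80 mm, b_i = 85.2 − 2×5.8 = 73.60 mm
Weak-axis I_min = (h_o·b_o³ − h_i·b_i³)/12 with b_o = 85.2, b_i = 73.60 mm (shorter outer/inner sides).
I_min = (98.4×85.2³ − 86.80×73.60³)/12 = 2.188×10^6 mm⁴
I = 2.188×10^6 mm⁴ = 2.188×10^-6 m⁴
Effective length L_e = K·L = 1 × 2.74 = 2.740 m
P_cr = π²EI / L_e² = π² × 105×10⁹ × 2.188×10^-6 / 2.740² = 3.020×10^5 N
Factor of safety n = P_cr / P = 301.97 / 56.6 = 5.34

n ≈ 5.34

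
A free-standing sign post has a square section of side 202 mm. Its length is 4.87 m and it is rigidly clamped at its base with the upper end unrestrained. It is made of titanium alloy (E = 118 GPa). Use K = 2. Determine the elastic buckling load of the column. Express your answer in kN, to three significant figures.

P_cr ≈ 1700 kN

I = a⁴/12 = 202⁴/12 = 1.387×10^8 mm⁴
I = 1.387×10^8 mm⁴ = 1.387×10^-4 m⁴
Effective length L_e = K·L = 2 × 4.87 = 9.740 m
P_cr = π²EI / L_e² = π² × 118×10⁹ × 1.387×10^-4 / 9.740² = 1.703×10^6 N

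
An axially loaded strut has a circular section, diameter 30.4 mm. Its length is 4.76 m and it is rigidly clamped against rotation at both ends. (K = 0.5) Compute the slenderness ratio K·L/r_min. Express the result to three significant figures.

I = πd⁴/64 = π×30.4⁴/64 = 4.192×10^4 mm⁴
A = 725.8 mm²;  r_min = √(I/A) = √(4.192×10^4/725.8) = 7.600 mm
L_e = K·L = 0.5 × 4.76 m = 2.380 m = 2380.0 mm
λ = L_e / r_min = 2380.0 / 7.600 = 313

λ ≈ 313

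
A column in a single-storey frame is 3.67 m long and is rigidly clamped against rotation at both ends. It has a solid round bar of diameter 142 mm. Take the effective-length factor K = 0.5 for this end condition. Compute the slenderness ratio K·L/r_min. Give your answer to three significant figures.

λ ≈ 51.7

I = πd⁴/64 = π×142⁴/64 = 1.996×10^7 mm⁴
A = 1.584×10^4 mm²;  r_min = √(I/A) = √(1.996×10^7/1.584×10^4) = 35.50 mm
L_e = K·L = 0.5 × 3.67 m = 1.835 m = 1835.0 mm
λ = L_e / r_min = 1835.0 / 35.50 = 51.7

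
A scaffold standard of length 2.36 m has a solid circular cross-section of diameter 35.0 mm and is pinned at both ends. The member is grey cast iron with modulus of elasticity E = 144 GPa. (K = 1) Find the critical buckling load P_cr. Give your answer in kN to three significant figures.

P_cr ≈ 18.8 kN

I = πd⁴/64 = π×35.0⁴/64 = 7.366×10^4 mm⁴
I = 7.366×10^4 mm⁴ = 7.366×10^-8 m⁴
Effective length L_e = K·L = 1 × 2.36 = 2.360 m
P_cr = π²EI / L_e² = π² × 144×10⁹ × 7.366×10^-8 / 2.360² = 1.880×10^4 N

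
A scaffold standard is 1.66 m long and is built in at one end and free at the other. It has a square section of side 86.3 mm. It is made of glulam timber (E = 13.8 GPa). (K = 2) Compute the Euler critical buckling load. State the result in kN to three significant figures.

P_cr ≈ 57.1 kN

I = a⁴/12 = 86.3⁴/12 = 4.622×10^6 mm⁴
I = 4.622×10^6 mm⁴ = 4.622×10^-6 m⁴
Effective length L_e = K·L = 2 × 1.66 = 3.320 m
P_cr = π²EI / L_e² = π² × 13.8×10⁹ × 4.622×10^-6 / 3.320² = 5.712×10^4 N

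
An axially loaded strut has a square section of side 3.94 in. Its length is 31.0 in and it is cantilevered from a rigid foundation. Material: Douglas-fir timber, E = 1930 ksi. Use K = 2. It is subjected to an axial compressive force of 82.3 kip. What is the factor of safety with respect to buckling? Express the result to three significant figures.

I = a⁴/12 = 3.94⁴/12 = 20.08 in⁴
Effective length L_e = K·L = 2 × 31.0 = 62.00 in
P_cr = π²EI / L_e² = π² × 1930×10³ × 20.08 / 62.00² = 9.951×10^4 lb
Factor of safety n = P_cr / P = 99.512 / 82.3 = 1.21

n ≈ 1.21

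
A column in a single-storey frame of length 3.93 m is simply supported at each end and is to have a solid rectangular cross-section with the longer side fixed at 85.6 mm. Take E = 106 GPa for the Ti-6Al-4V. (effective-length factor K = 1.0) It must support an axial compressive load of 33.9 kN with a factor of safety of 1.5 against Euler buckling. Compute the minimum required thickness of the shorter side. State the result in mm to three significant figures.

b ≈ 47.2 mm

Required P_cr = n·P = 1.5 × 33.9 = 50.85 kN
L_e = K·L = 1 × 3.93 = 3.930 m
Required I = P_cr·L_e²/(π²E) = 5.085×10^4 × 3.930² / (π² × 1.06×10^11) = 7.507×10^-7 m⁴
I_req = 7.507×10^5 mm⁴
Rectangle, weak axis: I_min = h·b³/12 with h = 85.6 mm fixed  ⇒  b = (12I/h)^(1/3) = 47.2 mm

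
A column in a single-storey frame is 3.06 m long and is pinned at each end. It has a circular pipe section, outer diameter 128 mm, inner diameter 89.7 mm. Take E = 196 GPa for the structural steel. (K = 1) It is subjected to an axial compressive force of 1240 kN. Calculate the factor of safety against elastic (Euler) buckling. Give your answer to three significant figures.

n ≈ 1.67

d_o = 128 mm, d_i = 89.7 mm
I = π(d_o⁴ − d_i⁴)/64 = π(128⁴ − 89.70⁴)/64 = 9.999×10^6 mm⁴
I = 9.999×10^6 mm⁴ = 9.999×10^-6 m⁴
Effective length L_e = K·L = 1 × 3.06 = 3.060 m
P_cr = π²EI / L_e² = π² × 196×10⁹ × 9.999×10^-6 / 3.060² = 2.066×10^6 N
Factor of safety n = P_cr / P = 2065.7 / 1240 = 1.67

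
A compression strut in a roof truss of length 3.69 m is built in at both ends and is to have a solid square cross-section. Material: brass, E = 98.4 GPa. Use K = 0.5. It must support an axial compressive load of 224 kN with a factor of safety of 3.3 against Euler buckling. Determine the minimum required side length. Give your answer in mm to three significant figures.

a ≈ 74.7 mm

Required P_cr = n·P = 3.3 × 224 = 739.2 kN
L_e = K·L = 0.5 × 3.69 = 1.845 m
Required I = P_cr·L_e²/(π²E) = 7.392×10^5 × 1.845² / (π² × 9.84×10^10) = 2.591×10^-6 m⁴
I_req = 2.591×10^6 mm⁴
Solid square: I = a⁴/12  ⇒  a = (12I)^(1/4) = (12×2.591×10^6)^(1/4) = 74.7 mm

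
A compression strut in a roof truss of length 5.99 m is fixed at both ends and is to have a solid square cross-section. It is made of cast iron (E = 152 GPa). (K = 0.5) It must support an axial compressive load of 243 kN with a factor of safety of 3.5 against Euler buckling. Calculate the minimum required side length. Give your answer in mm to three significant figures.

a ≈ 88.4 mm

Required P_cr = n·P = 3.5 × 243 = 850.5 kN
L_e = K·L = 0.5 × 5.99 = 2.995 m
Required I = P_cr·L_e²/(π²E) = 8.505×10^5 × 2.995² / (π² × 1.52×10^11) = 5.085×10^-6 m⁴
I_req = 5.085×10^6 mm⁴
Solid square: I = a⁴/12  ⇒  a = (12I)^(1/4) = (12×5.085×10^6)^(1/4) = 88.4 mm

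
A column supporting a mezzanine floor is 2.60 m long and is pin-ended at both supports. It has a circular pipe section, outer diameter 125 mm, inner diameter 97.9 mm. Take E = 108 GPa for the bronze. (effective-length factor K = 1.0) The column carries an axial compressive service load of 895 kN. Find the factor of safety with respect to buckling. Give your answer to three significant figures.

d_o = 125 mm, d_i = 97.9 mm
I = π(d_o⁴ − d_i⁴)/64 = π(125⁴ − 97.90⁴)/64 = 7.475×10^6 mm⁴
I = 7.475×10^6 mm⁴ = 7.475×10^-6 m⁴
Effective length L_e = K·L = 1 × 2.60 = 2.600 m
P_cr = π²EI / L_e² = π² × 108×10⁹ × 7.475×10^-6 / 2.600² = 1.179×10^6 N
Factor of safety n = P_cr / P = 1178.7 / 895 = 1.32

n ≈ 1.32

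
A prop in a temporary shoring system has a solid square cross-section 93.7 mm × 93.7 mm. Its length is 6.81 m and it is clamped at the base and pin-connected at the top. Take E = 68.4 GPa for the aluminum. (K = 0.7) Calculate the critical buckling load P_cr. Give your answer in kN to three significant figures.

I = a⁴/12 = 93.7⁴/12 = 6.424×10^6 mm⁴
I = 6.424×10^6 mm⁴ = 6.424×10^-6 m⁴
Effective length L_e = K·L = 0.7 × 6.81 = 4.767 m
P_cr = π²EI / L_e² = π² × 68.4×10⁹ × 6.424×10^-6 / 4.767² = 1.908×10^5 N

P_cr ≈ 191 kN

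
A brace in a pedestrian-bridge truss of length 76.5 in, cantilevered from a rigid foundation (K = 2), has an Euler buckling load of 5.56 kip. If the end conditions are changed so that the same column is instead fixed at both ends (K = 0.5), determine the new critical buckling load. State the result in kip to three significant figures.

P_cr ∝ 1/K², so P_cr,new = P_cr,old × (K_old/K_new)² = 5.56 × (2/0.5)²
= 5.56 × 16.00 = 89.0 kip

P_cr ≈ 89.0 kip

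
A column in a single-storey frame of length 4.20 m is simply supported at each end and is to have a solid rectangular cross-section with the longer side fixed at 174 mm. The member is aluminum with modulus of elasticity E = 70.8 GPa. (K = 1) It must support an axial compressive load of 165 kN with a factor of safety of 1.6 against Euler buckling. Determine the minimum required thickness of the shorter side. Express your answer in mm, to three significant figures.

b ≈ 77.2 mm

Required P_cr = n·P = 1.6 × 165 = 264.0 kN
L_e = K·L = 1 × 4.20 = 4.200 m
Required I = P_cr·L_e²/(π²E) = 2.640×10^5 × 4.200² / (π² × 7.08×10^10) = 6.665×10^-6 m⁴
I_req = 6.665×10^6 mm⁴
Rectangle, weak axis: I_min = h·b³/12 with h = 174 mm fixed  ⇒  b = (12I/h)^(1/3) = 77.2 mm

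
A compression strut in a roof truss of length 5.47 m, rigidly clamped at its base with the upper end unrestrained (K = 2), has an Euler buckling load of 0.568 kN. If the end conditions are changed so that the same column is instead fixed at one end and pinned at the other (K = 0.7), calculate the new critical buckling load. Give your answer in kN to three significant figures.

P_cr ∝ 1/K², so P_cr,new = P_cr,old × (K_old/K_new)² = 0.568 × (2/0.7)²
= 0.568 × 8.163 = 4.64 kN

P_cr ≈ 4.64 kN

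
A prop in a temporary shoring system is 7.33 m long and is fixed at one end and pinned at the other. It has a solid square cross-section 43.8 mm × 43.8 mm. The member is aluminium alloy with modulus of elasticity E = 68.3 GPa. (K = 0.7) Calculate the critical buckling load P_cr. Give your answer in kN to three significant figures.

I = a⁴/12 = 43.8⁴/12 = 3.067×10^5 mm⁴
I = 3.067×10^5 mm⁴ = 3.067×10^-7 m⁴
Effective length L_e = K·L = 0.7 × 7.33 = 5.131 m
P_cr = π²EI / L_e² = π² × 68.3×10⁹ × 3.067×10^-7 / 5.131² = 7.853×10^3 N

P_cr ≈ 7.85 kN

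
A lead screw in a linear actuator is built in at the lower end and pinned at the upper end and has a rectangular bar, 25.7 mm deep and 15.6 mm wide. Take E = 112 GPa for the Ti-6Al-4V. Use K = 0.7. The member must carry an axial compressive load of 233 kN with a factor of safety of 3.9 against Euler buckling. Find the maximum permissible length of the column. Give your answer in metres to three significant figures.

Buckling occurs about the weak axis: I_min = h·b³/12 with b = 15.6 mm (the shorter side).
I_min = 25.7×15.6³/12 = 8.131×10^3 mm⁴
I = 8.131×10^-9 m⁴
Required critical load P_cr = n·P = 3.9 × 233 = 908.7 kN = 9.087×10^5 N
From P_cr = π²EI/(K·L)²:  L = (1/K)·√(π²EI/P_cr) = (1/0.7)·√(π²×1.12×10^11×8.131×10^-9/9.087×10^5)
L = 0.142 m

L_max ≈ 0.142 m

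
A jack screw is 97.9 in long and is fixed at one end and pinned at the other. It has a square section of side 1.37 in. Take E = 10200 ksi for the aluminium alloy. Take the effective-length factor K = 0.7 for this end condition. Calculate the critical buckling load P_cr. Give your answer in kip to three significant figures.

I = a⁴/12 = 1.37⁴/12 = 0.2936 in⁴
Effective length L_e = K·L = 0.7 × 97.9 = 68.53 in
P_cr = π²EI / L_e² = π² × 10200×10³ × 0.2936 / 68.53² = 6.293×10^3 lb

P_cr ≈ 6.29 kip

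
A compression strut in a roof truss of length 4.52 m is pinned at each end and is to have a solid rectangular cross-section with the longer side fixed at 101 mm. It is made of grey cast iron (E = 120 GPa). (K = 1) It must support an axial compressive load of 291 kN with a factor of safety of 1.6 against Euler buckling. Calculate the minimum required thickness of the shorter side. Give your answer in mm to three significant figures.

Required P_cr = n·P = 1.6 × 291 = 465.6 kN
L_e = K·L = 1 × 4.52 = 4.520 m
Required I = P_cr·L_e²/(π²E) = 4.656×10^5 × 4.520² / (π² × 1.20×10^11) = 8.032×10^-6 m⁴
I_req = 8.032×10^6 mm⁴
Rectangle, weak axis: I_min = h·b³/12 with h = 101 mm fixed  ⇒  b = (12I/h)^(1/3) = 98.5 mm

b ≈ 98.5 mm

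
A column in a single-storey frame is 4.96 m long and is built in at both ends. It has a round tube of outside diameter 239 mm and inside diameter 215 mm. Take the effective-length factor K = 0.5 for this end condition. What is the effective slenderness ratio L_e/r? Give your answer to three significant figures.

d_o = 239 mm, d_i = 215 mm
I = π(d_o⁴ − d_i⁴)/64 = π(239⁴ − 215.0⁴)/64 = 5.528×10^7 mm⁴
A = 8.558×10^3 mm²;  r_min = √(I/A) = √(5.528×10^7/8.558×10^3) = 80.37 mm
L_e = K·L = 0.5 × 4.96 m = 2.480 m = 2480.0 mm
λ = L_e / r_min = 2480.0 / 80.37 = 30.9

λ ≈ 30.9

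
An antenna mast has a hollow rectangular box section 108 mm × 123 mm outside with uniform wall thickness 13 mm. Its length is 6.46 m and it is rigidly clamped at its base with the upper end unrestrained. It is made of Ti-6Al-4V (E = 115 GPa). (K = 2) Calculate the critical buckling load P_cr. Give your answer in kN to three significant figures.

Inner dimensions: h_i = 123 − 2×13 = 97.00 mm, b_i = 108 − 2×13 = 82.00 mm
Weak-axis I_min = (h_o·b_o³ − h_i·b_i³)/12 with b_o = 108, b_i = 82.00 mm (shorter outer/inner sides).
I_min = (123×108³ − 97.00×82.00³)/12 = 8.455×10^6 mm⁴
I = 8.455×10^6 mm⁴ = 8.455×10^-6 m⁴
Effective length L_e = K·L = 2 × 6.46 = 12.92 m
P_cr = π²EI / L_e² = π² × 115×10⁹ × 8.455×10^-6 / 12.92² = 5.749×10^4 N

P_cr ≈ 57.5 kN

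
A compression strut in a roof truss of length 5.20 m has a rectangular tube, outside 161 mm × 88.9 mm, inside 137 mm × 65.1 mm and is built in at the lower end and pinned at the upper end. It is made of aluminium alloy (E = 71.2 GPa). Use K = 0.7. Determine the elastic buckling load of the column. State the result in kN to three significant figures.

Weak-axis I_min = (h_o·b_o³ − h_i·b_i³)/12 with b_o = 88.9, b_i = 65.10 mm (shorter outer/inner sides).
I_min = (161×88.9³ − 137.0×65.10³)/12 = 6.277×10^6 mm⁴
I = 6.277×10^6 mm⁴ = 6.277×10^-6 m⁴
Effective length L_e = K·L = 0.7 × 5.20 = 3.640 m
P_cr = π²EI / L_e² = π² × 71.2×10⁹ × 6.277×10^-6 / 3.640² = 3.329×10^5 N

P_cr ≈ 333 kN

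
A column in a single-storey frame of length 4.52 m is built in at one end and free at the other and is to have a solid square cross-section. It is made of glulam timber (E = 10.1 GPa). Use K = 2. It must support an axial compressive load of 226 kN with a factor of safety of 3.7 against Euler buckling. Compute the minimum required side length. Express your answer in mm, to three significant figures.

a ≈ 301 mm

Required P_cr = n·P = 3.7 × 226 = 836.2 kN
L_e = K·L = 2 × 4.52 = 9.040 m
Required I = P_cr·L_e²/(π²E) = 8.362×10^5 × 9.040² / (π² × 1.01×10^10) = 6.855×10^-4 m⁴
I_req = 6.855×10^8 mm⁴
Solid square: I = a⁴/12  ⇒  a = (12I)^(1/4) = (12×6.855×10^8)^(1/4) = 301 mm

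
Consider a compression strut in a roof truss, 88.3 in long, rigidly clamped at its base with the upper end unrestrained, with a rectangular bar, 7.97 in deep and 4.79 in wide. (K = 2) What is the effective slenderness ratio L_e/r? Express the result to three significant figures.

For a rectangle r_min = b/√12 = 4.79/√12 = 1.383 in
L_e = K·L = 2 × 88.3 = 176.6 in
λ = L_e / r_min = 176.60 / 1.383 = 128

λ ≈ 128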